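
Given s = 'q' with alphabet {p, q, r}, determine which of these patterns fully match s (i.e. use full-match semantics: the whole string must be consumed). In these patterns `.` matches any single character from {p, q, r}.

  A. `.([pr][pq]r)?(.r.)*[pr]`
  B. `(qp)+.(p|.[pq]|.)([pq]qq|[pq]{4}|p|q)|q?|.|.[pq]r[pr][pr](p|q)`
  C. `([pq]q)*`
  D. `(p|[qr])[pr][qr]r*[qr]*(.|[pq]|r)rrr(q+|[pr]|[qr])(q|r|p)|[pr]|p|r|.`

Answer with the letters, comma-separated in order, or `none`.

A → no match
B → match
C → no match
D → match

B, D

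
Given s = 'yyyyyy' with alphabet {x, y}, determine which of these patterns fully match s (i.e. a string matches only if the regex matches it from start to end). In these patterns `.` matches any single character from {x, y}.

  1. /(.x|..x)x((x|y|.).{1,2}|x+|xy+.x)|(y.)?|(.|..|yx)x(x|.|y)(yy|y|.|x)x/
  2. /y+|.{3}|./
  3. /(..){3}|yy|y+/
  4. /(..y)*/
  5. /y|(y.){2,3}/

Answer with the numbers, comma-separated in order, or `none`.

1 → no match
2 → match
3 → match
4 → match
5 → match

2, 3, 4, 5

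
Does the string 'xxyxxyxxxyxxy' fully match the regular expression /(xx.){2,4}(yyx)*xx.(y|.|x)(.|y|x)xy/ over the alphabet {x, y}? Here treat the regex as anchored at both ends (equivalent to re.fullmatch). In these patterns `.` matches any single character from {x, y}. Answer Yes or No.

Yes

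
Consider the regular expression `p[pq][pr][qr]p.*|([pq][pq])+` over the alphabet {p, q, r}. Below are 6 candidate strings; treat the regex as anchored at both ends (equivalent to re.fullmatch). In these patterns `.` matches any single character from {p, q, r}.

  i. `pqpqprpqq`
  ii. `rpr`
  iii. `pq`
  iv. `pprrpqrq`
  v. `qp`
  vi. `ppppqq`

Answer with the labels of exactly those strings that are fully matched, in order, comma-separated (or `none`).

i → match
ii → no match
iii → match
iv → match
v → match
vi → match

i, iii, iv, v, vi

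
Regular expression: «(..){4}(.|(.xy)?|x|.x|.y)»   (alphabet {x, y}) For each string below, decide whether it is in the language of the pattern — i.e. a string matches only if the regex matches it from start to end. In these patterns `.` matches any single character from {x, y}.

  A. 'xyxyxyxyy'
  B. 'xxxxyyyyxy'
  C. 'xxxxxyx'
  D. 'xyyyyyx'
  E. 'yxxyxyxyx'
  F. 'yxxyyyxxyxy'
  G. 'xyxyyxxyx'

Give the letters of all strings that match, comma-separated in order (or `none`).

A. 'xyxyxyxyy' → match
B. 'xxxxyyyyxy' → match
C. 'xxxxxyx' → no match
D. 'xyyyyyx' → no match
E. 'yxxyxyxyx' → match
F. 'yxxyyyxxyxy' → match
G. 'xyxyyxxyx' → match

A, B, E, F, G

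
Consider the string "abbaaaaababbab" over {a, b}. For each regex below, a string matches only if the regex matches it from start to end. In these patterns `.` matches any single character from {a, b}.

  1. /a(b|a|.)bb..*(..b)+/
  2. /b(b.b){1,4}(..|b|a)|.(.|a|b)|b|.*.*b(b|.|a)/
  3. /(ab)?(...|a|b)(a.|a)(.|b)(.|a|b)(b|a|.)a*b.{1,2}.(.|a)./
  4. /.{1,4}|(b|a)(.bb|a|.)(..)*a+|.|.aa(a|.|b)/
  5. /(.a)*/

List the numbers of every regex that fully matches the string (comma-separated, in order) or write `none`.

3

1 → no match
2 → no match
3 → match
4 → no match
5 → no match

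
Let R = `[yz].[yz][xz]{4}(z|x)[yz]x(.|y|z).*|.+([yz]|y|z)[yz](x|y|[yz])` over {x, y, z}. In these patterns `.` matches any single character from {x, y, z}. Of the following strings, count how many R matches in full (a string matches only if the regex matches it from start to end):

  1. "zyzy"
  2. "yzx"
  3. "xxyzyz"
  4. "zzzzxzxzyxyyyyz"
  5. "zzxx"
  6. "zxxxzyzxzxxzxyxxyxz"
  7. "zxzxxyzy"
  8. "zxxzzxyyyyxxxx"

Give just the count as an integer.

1 → match
2 → no match
3 → match
4 → match
5 → no match
6 → no match
7 → match
8 → no match
Total matched: 4

4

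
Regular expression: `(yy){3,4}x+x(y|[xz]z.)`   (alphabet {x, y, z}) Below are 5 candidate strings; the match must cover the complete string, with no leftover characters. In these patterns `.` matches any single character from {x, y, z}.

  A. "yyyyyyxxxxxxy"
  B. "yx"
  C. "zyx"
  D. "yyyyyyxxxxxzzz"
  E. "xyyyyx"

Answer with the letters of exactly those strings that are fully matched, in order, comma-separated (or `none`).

A, D

A → match
B → no match — must start with "yy"
C → no match — must start with "yy"
D → match
E → no match — must start with "yy"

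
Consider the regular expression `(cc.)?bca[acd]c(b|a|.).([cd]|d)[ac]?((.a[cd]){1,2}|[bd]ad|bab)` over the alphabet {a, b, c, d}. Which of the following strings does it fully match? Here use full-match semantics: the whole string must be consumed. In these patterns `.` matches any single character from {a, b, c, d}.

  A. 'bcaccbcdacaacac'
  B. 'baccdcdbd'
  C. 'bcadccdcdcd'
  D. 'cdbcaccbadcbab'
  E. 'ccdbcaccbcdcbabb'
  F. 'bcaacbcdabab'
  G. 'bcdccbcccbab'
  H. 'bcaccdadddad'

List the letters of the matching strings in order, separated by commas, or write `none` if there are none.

A → no match
B → no match
C → no match
D → no match
E → no match
F → match
G → no match
H → no match

F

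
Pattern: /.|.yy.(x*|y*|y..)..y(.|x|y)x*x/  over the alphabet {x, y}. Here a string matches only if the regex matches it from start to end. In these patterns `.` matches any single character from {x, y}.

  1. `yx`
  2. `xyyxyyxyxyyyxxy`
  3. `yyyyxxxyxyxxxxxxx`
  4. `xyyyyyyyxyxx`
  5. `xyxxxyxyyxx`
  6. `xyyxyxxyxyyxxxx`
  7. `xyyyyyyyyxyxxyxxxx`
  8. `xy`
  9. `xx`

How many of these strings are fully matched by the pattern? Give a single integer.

1. `yx` → no match
2 → no match
3 → match
4. `xyyyyyyyxyxx` → match
5. `xyxxxyxyyxx` → no match
6 → match
7 → no match
8. `xy` → no match
9. `xx` → no match
Total matched: 3

3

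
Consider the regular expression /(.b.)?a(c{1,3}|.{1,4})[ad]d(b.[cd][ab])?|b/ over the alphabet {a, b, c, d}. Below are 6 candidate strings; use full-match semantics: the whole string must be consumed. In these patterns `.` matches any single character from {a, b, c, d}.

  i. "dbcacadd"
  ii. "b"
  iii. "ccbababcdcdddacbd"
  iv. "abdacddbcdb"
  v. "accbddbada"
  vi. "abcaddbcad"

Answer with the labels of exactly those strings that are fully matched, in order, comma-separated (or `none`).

i, ii, iv, v, vi

i → match
ii → match
iii → no match
iv → match
v → match
vi → match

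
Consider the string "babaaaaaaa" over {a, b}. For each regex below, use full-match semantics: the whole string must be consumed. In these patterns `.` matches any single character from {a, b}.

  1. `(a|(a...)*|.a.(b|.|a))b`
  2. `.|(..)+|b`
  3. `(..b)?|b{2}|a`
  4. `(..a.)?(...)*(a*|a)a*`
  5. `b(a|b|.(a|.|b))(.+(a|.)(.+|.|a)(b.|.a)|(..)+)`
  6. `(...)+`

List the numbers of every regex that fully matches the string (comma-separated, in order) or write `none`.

2, 4, 5

1 → no match — must end with "b"
2 → match
3 → no match
4 → match
5 → match
6 → no match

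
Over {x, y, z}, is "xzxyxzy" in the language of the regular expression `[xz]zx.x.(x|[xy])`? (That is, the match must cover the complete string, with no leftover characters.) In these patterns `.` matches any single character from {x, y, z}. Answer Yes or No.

Yes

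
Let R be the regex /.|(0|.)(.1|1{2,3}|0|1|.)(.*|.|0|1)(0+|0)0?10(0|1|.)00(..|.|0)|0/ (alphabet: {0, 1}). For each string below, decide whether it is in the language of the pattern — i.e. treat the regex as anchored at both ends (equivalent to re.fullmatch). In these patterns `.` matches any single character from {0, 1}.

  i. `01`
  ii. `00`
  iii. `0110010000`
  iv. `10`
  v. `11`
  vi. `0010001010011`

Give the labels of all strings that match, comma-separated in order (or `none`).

i. `01` → no match
ii. `00` → no match
iii. `0110010000` → no match
iv. `10` → no match
v. `11` → no match
vi → match

vi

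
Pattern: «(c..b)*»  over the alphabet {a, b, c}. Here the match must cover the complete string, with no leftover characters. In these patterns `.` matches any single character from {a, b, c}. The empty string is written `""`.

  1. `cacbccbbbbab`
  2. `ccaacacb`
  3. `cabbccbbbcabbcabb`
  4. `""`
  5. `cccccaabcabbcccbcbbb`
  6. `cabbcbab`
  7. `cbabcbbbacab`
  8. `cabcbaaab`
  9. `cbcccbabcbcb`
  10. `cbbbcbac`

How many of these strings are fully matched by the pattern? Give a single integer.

1 → no match
2 → no match
3 → no match
4 → match
5 → no match
6 → match
7 → no match
8 → no match
9 → no match
10 → no match
Total matched: 2

2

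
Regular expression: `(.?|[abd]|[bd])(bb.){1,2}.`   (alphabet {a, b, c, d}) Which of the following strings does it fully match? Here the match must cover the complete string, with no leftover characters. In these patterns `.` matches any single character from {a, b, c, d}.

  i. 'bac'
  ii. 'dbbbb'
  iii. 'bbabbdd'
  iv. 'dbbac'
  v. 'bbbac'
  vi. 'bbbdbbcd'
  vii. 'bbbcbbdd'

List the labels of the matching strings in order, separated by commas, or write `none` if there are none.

ii, iii, iv, v, vi, vii

i. 'bac' → no match
ii. 'dbbbb' → match
iii. 'bbabbdd' → match
iv. 'dbbac' → match
v. 'bbbac' → match
vi. 'bbbdbbcd' → match
vii. 'bbbcbbdd' → match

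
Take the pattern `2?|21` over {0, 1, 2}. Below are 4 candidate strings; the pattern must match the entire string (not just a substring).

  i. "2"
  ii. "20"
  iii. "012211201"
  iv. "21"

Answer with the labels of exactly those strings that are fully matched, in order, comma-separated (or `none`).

i. "2" → match
ii. "20" → no match
iii. "012211201" → no match
iv. "21" → match

i, iv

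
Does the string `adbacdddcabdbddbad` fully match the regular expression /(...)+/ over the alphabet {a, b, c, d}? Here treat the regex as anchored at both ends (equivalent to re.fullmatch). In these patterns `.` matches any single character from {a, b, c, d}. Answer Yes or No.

Yes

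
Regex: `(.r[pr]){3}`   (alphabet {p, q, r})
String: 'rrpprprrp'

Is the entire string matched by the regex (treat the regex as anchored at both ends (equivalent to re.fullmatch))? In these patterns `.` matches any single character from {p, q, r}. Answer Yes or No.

Yes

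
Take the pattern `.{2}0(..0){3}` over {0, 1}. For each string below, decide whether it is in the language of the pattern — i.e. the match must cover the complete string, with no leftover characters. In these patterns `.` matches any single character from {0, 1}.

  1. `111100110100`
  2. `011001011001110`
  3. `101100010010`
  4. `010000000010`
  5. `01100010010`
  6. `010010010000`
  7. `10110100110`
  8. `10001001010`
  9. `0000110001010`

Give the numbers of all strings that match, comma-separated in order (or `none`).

1. `111100110100` → no match
2 → no match
3. `101100010010` → no match
4. `010000000010` → match
5. `01100010010` → no match
6. `010010010000` → match
7. `10110100110` → no match
8. `10001001010` → no match
9 → no match

4, 6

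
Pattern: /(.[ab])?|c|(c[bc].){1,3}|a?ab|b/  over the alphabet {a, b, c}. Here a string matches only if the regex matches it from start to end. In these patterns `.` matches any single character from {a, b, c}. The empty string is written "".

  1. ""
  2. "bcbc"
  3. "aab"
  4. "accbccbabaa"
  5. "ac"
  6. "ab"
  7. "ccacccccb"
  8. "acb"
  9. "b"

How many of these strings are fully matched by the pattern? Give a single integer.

1 → match
2 → no match
3 → match
4 → no match
5 → no match
6 → match
7 → match
8 → no match
9 → match
Total matched: 5

5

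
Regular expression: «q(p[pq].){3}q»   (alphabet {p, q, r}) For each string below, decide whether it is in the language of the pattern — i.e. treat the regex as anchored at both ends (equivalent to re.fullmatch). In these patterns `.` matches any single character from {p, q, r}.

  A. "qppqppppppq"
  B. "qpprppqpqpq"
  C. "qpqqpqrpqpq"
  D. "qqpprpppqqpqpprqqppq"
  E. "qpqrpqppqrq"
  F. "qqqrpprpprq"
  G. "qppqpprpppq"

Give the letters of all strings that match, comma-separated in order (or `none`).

A → match
B → match
C → match
D → no match — must start with "qp"
E → match
F → no match — must start with "qp"
G → match

A, B, C, E, G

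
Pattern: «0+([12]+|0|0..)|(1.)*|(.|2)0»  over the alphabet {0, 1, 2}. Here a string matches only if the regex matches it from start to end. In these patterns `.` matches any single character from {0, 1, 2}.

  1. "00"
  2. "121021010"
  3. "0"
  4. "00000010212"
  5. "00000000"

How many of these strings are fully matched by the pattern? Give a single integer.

1. "00" → match
2. "121021010" → no match
3. "0" → no match
4. "00000010212" → no match
5. "00000000" → match
Total matched: 2

2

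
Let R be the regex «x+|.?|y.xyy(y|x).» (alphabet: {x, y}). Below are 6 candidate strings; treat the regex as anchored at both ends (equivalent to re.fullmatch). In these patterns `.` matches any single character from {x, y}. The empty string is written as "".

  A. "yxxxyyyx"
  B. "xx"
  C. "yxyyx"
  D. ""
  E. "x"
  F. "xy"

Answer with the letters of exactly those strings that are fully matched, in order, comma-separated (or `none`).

B, D, E

A → no match
B → match
C → no match
D → match
E → match
F → no match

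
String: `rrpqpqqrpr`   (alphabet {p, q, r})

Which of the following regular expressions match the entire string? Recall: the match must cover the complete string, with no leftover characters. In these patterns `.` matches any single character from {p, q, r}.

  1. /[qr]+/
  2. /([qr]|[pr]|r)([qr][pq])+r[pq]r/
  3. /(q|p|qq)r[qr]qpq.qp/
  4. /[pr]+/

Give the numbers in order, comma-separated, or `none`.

1 → no match
2 → match
3 → no match — must end with `qp`
4 → no match

2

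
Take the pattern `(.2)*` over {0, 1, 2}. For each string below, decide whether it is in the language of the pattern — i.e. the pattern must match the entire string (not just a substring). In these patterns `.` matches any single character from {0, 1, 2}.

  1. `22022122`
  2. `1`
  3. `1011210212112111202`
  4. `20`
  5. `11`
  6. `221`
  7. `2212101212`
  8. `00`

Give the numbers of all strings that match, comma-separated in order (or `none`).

none

1 → no match
2 → no match
3 → no match
4 → no match
5 → no match
6 → no match
7 → no match
8 → no match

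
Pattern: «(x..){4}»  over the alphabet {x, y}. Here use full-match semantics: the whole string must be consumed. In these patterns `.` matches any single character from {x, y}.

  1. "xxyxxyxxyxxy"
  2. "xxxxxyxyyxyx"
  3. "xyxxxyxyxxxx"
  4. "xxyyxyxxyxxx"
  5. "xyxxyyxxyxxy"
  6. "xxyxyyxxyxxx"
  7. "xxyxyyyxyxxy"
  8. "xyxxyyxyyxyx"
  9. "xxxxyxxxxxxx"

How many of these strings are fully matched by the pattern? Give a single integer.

7

1. "xxyxxyxxyxxy" → match
2. "xxxxxyxyyxyx" → match
3. "xyxxxyxyxxxx" → match
4. "xxyyxyxxyxxx" → no match
5. "xyxxyyxxyxxy" → match
6. "xxyxyyxxyxxx" → match
7. "xxyxyyyxyxxy" → no match
8. "xyxxyyxyyxyx" → match
9. "xxxxyxxxxxxx" → match
Total matched: 7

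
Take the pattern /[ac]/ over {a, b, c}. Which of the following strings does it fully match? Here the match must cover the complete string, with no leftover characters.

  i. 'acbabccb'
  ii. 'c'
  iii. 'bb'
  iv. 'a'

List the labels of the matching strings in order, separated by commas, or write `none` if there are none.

ii, iv

i → no match
ii → match
iii → no match
iv → match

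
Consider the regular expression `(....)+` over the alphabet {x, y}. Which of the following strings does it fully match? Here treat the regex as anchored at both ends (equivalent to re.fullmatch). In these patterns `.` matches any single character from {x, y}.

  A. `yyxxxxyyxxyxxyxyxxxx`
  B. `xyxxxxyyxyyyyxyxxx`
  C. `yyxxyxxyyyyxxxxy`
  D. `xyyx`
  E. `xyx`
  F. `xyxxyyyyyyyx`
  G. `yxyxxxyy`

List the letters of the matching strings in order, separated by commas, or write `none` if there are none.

A → match
B → no match
C → match
D → match
E → no match
F → match
G → match

A, C, D, F, G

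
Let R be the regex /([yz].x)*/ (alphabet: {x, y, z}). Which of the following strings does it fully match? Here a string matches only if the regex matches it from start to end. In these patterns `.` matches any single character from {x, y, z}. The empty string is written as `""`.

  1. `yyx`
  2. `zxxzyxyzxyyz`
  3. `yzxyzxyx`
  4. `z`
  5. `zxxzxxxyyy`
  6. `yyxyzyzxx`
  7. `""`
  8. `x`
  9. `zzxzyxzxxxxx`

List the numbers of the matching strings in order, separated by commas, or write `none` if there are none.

1, 7

1. `yyx` → match
2. `zxxzyxyzxyyz` → no match
3. `yzxyzxyx` → no match
4. `z` → no match
5. `zxxzxxxyyy` → no match
6. `yyxyzyzxx` → no match
7. `""` → match
8. `x` → no match
9. `zzxzyxzxxxxx` → no match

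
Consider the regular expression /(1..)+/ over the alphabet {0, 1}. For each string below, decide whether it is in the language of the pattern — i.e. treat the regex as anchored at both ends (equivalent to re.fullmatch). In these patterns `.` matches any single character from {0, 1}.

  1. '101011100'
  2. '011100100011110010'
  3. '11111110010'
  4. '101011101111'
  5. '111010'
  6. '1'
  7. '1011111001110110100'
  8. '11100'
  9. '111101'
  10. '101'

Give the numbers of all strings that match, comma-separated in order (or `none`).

1 → no match
2 → no match — must start with '1'
3 → no match
4 → no match
5 → no match
6 → no match
7 → no match
8 → no match
9 → match
10 → match

9, 10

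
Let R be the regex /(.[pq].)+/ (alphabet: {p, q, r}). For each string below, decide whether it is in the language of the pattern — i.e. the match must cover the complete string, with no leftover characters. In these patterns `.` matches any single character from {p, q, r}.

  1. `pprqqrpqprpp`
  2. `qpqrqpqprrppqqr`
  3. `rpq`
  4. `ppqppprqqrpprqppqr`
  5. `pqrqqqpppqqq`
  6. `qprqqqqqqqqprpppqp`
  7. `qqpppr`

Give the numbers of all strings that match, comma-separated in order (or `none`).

1 → match
2 → match
3 → match
4 → match
5 → match
6 → match
7 → match

1, 2, 3, 4, 5, 6, 7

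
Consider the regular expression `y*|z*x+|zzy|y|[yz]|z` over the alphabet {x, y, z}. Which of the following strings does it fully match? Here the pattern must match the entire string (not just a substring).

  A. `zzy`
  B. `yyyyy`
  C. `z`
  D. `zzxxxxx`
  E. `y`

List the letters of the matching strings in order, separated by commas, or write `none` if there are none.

A → match
B → match
C → match
D → match
E → match

A, B, C, D, E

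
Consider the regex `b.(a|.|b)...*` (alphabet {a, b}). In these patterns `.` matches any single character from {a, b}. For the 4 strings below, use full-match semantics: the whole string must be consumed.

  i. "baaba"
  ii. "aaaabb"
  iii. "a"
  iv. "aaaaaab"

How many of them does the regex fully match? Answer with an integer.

i → match
ii → no match — must start with "b"
iii → no match — must start with "b"
iv → no match — must start with "b"
Total matched: 1

1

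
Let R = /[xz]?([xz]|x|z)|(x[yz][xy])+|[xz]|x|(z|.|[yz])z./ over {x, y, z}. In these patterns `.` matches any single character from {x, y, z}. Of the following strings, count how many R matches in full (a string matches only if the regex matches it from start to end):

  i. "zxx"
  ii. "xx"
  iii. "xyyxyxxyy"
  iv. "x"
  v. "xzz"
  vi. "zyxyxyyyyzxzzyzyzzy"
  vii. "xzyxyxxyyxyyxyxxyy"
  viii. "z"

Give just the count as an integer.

i → no match
ii → match
iii → match
iv → match
v → match
vi → no match
vii → match
viii → match
Total matched: 6

6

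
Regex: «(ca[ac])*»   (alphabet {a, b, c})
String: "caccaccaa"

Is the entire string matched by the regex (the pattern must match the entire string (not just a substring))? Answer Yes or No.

Yes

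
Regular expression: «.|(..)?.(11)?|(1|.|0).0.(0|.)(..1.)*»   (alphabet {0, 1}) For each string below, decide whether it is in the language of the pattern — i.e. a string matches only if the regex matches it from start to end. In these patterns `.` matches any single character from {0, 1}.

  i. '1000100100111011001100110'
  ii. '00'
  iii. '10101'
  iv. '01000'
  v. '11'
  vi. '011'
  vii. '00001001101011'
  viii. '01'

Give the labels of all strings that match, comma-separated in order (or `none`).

i → match
ii → no match
iii → no match
iv → match
v → no match
vi → match
vii → no match
viii → no match

i, iv, vi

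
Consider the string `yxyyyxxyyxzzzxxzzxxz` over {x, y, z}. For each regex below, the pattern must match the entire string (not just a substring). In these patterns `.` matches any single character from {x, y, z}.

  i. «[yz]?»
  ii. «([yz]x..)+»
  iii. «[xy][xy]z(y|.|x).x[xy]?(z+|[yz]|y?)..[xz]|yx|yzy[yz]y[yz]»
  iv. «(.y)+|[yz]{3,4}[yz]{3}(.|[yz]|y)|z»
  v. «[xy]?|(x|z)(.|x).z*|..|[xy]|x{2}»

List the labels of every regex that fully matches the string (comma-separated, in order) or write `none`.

i → no match
ii → match
iii → no match
iv → no match
v → no match

ii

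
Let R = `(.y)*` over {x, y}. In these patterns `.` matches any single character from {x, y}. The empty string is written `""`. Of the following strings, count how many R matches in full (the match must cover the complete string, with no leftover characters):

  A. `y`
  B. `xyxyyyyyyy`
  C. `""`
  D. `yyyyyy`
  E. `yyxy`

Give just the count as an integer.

A → no match
B → match
C → match
D → match
E → match
Total matched: 4

4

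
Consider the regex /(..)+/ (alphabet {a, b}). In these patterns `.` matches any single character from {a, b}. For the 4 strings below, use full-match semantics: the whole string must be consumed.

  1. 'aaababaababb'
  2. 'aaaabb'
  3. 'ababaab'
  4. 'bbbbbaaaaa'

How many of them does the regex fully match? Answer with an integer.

3

1 → match
2 → match
3 → no match
4 → match
Total matched: 3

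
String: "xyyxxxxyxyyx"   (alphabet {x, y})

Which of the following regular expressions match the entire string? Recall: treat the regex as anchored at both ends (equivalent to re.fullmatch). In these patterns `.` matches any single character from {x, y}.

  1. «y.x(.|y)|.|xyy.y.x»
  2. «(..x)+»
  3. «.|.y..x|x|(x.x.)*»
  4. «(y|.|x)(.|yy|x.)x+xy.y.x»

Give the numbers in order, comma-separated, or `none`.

4

1 → no match
2 → no match
3 → no match
4 → match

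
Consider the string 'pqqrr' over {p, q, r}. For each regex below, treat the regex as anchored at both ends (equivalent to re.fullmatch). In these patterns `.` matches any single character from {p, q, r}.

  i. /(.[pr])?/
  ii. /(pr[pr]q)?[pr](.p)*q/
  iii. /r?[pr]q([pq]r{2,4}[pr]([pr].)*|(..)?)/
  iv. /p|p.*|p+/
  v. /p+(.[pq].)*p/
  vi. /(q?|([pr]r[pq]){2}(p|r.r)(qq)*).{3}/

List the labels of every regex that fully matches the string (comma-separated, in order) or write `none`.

i → no match
ii → no match — must end with 'q'
iii → no match
iv → match
v → no match — must end with 'p'
vi → no match

iv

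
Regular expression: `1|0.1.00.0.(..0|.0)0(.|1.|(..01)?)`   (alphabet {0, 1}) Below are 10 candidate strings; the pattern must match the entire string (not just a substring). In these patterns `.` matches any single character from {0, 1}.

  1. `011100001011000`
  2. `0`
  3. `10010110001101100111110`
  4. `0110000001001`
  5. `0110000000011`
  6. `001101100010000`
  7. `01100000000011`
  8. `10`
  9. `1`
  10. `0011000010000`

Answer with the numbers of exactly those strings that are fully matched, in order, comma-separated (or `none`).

1 → no match
2 → no match
3 → no match
4 → match
5 → no match
6 → no match
7 → match
8 → no match
9 → match
10 → match

4, 7, 9, 10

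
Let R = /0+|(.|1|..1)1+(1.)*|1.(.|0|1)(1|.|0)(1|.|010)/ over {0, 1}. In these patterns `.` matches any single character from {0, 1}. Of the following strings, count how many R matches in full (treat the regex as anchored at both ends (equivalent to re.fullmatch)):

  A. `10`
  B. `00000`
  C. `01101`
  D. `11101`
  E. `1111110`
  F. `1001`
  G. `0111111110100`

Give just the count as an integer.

A. `10` → no match
B. `00000` → match
C. `01101` → no match
D. `11101` → match
E. `1111110` → match
F. `1001` → no match
G → no match
Total matched: 3

3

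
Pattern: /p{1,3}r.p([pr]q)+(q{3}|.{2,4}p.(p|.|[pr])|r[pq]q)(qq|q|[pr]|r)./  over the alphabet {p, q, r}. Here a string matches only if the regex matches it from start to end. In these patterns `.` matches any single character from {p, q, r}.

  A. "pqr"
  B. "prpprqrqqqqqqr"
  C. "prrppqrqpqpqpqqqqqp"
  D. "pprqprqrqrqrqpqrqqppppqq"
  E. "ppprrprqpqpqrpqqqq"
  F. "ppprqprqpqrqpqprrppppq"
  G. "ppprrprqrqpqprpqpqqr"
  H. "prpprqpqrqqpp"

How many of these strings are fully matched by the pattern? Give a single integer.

7

A. "pqr" → no match
B → match
C → match
D → match
E → match
F → match
G → match
H → match
Total matched: 7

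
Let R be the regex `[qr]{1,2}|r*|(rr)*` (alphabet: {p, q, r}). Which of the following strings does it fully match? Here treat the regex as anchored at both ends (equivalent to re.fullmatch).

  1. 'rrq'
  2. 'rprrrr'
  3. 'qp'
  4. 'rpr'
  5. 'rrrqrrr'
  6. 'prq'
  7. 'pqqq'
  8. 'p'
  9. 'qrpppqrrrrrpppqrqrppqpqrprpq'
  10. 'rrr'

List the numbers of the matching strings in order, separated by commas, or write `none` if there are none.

1 → no match
2 → no match
3 → no match
4 → no match
5 → no match
6 → no match
7 → no match
8 → no match
9 → no match
10 → match

10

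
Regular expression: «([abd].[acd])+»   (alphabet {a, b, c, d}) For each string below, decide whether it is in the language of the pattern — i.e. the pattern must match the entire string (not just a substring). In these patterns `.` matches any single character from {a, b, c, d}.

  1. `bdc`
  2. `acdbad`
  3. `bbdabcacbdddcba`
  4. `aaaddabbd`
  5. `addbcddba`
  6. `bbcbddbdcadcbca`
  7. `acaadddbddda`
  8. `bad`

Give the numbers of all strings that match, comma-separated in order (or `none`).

1 → match
2 → match
3 → no match
4 → match
5 → match
6 → match
7 → match
8 → match

1, 2, 4, 5, 6, 7, 8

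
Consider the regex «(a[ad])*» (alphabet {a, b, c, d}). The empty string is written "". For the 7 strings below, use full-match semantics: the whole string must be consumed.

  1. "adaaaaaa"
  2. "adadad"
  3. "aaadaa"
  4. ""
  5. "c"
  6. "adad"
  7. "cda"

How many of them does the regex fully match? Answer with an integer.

5

1 → match
2 → match
3 → match
4 → match
5 → no match
6 → match
7 → no match
Total matched: 5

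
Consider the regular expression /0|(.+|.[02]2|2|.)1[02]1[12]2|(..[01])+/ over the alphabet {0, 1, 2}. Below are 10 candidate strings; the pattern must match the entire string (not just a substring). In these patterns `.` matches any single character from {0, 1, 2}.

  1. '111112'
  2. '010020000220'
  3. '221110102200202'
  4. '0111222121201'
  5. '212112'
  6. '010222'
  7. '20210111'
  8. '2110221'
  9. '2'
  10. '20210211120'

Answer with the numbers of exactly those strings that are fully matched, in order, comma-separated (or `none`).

2, 5

1 → no match
2 → match
3 → no match
4 → no match
5 → match
6 → no match
7 → no match
8 → no match
9 → no match
10 → no match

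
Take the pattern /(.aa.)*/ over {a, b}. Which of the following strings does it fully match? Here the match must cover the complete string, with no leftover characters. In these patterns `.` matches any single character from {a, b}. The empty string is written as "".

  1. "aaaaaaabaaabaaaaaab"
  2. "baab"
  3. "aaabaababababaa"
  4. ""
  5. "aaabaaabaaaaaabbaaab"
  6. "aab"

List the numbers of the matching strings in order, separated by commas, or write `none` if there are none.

1 → no match
2 → match
3 → no match
4 → match
5 → no match
6 → no match

2, 4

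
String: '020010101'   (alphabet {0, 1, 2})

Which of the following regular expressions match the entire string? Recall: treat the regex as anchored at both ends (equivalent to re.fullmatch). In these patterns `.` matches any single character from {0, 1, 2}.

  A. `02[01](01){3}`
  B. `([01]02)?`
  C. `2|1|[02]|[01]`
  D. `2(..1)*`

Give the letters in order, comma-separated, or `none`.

A

A → match
B → no match
C → no match
D → no match — must start with '2'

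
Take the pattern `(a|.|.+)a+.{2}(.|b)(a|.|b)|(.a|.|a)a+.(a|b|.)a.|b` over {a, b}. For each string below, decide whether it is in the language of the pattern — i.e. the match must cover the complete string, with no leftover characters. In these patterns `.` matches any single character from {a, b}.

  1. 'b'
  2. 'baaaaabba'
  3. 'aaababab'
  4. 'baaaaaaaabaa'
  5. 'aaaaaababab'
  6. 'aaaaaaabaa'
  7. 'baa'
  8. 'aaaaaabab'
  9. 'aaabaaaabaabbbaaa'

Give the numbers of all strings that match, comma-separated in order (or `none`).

1, 2, 4, 6, 8

1. 'b' → match
2. 'baaaaabba' → match
3. 'aaababab' → no match
4. 'baaaaaaaabaa' → match
5. 'aaaaaababab' → no match
6. 'aaaaaaabaa' → match
7. 'baa' → no match
8. 'aaaaaabab' → match
9 → no match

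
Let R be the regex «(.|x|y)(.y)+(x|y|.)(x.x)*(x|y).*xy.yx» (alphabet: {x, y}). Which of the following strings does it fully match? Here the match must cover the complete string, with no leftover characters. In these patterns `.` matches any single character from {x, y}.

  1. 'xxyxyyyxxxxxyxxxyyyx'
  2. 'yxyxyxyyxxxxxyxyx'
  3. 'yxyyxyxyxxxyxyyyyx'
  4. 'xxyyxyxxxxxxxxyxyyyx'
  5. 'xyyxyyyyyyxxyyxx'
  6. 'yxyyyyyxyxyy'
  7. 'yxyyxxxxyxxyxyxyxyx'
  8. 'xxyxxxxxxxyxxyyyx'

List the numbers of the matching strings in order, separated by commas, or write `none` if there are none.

1 → match
2 → match
3 → no match
4 → match
5 → no match — must end with 'yx'
6 → no match — must end with 'yx'
7 → match
8 → match

1, 2, 4, 7, 8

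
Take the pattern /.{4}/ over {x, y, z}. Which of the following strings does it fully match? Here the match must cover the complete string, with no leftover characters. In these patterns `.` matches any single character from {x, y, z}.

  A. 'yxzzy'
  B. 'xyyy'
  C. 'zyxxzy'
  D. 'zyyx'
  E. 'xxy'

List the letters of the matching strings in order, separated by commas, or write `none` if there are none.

B, D

A → no match
B → match
C → no match
D → match
E → no match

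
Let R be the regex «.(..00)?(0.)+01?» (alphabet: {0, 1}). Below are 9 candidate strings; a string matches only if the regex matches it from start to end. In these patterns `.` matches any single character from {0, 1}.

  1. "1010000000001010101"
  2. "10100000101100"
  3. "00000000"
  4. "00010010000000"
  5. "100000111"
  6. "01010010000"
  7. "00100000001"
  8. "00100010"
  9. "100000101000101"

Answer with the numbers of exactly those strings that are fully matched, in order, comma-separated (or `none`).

1, 3, 7, 8, 9

1 → match
2 → no match
3 → match
4 → no match
5 → no match
6 → no match
7 → match
8 → match
9 → match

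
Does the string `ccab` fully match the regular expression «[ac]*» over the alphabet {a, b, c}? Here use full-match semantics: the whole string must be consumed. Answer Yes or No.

No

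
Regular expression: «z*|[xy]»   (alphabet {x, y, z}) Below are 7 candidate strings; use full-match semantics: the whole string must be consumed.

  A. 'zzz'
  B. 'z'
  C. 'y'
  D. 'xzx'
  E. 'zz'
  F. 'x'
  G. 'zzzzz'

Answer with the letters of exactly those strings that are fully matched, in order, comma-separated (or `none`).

A → match
B → match
C → match
D → no match
E → match
F → match
G → match

A, B, C, E, F, G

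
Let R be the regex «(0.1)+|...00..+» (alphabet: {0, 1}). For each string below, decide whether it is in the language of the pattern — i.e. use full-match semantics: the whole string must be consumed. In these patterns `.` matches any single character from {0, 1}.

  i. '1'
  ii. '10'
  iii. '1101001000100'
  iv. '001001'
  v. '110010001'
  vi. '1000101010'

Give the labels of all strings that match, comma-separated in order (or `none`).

iv

i. '1' → no match
ii. '10' → no match
iii → no match
iv. '001001' → match
v. '110010001' → no match
vi. '1000101010' → no match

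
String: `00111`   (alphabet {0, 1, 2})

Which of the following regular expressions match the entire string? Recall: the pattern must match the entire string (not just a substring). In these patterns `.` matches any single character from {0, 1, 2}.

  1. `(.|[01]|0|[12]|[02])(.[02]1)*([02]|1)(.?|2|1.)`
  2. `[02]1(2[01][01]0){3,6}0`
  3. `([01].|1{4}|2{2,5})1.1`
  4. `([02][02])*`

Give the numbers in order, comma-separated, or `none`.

1 → no match
2 → no match — must end with `00`
3 → match
4 → no match

3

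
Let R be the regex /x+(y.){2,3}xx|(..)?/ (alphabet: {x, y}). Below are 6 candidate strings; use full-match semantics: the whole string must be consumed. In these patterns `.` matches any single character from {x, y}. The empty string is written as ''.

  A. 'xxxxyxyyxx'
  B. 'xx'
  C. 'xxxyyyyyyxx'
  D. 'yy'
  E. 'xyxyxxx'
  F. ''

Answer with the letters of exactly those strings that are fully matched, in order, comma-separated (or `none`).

A, B, C, D, E, F

A → match
B → match
C → match
D → match
E → match
F → match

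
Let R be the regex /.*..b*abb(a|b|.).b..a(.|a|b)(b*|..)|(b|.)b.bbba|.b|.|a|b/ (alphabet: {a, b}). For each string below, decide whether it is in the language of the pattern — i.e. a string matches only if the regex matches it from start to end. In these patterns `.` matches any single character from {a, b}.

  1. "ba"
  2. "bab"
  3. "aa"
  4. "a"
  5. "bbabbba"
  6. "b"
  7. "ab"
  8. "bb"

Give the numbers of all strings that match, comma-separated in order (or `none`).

4, 5, 6, 7, 8

1. "ba" → no match
2. "bab" → no match
3. "aa" → no match
4. "a" → match
5. "bbabbba" → match
6. "b" → match
7. "ab" → match
8. "bb" → match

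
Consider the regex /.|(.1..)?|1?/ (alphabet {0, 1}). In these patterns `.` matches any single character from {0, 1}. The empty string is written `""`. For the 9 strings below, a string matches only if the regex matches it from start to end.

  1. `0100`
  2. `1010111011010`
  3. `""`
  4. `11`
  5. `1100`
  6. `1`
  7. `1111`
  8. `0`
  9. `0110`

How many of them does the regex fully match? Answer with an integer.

7

1 → match
2 → no match
3 → match
4 → no match
5 → match
6 → match
7 → match
8 → match
9 → match
Total matched: 7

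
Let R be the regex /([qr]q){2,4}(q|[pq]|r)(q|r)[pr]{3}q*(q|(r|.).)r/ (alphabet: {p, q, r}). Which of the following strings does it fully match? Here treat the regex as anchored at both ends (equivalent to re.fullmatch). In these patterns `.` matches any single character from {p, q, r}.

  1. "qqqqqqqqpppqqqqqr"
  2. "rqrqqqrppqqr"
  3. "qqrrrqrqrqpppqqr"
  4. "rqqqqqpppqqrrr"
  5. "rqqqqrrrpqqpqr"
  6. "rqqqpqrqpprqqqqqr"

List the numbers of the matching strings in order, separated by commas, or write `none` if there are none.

1, 2, 4, 5

1 → match
2 → match
3 → no match
4 → match
5 → match
6 → no match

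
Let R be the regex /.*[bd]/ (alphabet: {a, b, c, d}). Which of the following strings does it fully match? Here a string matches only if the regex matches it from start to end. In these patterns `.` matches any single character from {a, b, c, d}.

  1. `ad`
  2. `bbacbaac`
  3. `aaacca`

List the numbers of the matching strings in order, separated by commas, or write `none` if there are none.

1

1 → match
2 → no match
3 → no match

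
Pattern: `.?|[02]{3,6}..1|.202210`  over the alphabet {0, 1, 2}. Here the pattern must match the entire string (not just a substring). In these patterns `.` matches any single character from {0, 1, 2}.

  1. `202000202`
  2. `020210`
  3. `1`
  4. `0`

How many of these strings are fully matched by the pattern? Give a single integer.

1 → no match
2 → no match
3 → match
4 → match
Total matched: 2

2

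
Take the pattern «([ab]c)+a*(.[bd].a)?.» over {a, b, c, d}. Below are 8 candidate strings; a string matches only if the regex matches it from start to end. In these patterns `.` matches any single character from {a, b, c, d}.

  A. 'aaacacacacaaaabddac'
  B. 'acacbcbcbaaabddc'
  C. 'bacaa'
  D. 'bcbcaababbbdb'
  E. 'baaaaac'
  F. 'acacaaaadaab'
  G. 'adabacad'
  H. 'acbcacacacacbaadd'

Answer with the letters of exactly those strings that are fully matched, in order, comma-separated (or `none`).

A → no match
B → no match
C → no match
D → no match
E → no match
F → match
G → no match
H → no match

F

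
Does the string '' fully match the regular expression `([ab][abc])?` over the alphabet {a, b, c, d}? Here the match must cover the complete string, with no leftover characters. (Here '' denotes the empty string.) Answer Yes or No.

Yes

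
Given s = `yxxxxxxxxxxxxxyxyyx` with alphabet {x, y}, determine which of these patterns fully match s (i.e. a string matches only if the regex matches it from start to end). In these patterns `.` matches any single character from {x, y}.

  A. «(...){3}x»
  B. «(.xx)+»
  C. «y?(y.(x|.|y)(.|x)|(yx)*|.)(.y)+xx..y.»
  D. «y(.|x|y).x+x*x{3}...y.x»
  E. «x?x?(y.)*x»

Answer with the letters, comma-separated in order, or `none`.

D

A → no match
B → no match — must end with `xx`
C → no match
D → match
E → no match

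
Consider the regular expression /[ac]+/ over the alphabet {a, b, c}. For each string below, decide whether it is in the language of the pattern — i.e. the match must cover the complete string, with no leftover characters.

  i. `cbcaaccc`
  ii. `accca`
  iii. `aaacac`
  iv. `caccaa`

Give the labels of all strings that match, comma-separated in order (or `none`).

ii, iii, iv

i → no match
ii → match
iii → match
iv → match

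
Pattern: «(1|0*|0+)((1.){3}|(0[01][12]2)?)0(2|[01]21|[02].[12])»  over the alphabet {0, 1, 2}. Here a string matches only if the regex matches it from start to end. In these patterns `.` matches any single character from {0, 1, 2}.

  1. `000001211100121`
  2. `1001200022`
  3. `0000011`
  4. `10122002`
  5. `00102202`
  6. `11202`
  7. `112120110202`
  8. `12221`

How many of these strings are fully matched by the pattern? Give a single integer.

1 → match
2 → no match
3 → match
4 → no match
5 → no match
6 → no match
7 → no match
8 → no match
Total matched: 2

2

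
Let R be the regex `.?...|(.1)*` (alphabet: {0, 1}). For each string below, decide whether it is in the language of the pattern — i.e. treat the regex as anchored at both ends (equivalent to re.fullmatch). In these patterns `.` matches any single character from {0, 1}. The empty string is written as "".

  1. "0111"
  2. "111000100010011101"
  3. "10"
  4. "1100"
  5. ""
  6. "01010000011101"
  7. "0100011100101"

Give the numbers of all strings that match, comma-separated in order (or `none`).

1, 4, 5

1 → match
2 → no match
3 → no match
4 → match
5 → match
6 → no match
7 → no match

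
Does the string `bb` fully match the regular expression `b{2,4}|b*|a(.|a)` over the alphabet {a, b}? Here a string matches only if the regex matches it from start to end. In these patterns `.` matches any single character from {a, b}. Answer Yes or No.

Yes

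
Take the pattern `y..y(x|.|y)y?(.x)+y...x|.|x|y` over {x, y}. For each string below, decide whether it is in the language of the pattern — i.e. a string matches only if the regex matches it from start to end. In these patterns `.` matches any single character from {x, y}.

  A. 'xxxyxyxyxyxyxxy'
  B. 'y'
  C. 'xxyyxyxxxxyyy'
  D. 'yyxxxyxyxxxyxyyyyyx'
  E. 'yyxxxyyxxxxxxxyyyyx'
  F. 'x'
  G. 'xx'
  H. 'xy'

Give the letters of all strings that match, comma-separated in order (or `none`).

A → no match
B → match
C → no match
D → no match
E → no match
F → match
G → no match
H → no match

B, F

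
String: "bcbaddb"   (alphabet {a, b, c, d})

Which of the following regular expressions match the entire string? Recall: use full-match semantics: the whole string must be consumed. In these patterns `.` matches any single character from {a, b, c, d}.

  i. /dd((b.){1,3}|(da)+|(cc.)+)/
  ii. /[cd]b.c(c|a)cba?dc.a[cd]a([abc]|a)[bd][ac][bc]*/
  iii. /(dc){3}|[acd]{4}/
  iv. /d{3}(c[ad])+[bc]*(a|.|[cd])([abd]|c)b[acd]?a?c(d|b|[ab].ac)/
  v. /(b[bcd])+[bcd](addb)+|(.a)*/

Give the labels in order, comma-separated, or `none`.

v

i → no match — must start with "dd"
ii → no match
iii → no match
iv → no match — must start with "d"
v → match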